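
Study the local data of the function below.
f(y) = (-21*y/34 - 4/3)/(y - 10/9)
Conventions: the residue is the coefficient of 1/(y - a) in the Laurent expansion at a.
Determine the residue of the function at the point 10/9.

The residue is -103/51.

At the order-1 pole 10/9 set g(y) = (y - (10/9))*f(y) = -21*y/34 - 4/3.
Simple pole: residue = g(a) at a = 10/9, which is -103/51.


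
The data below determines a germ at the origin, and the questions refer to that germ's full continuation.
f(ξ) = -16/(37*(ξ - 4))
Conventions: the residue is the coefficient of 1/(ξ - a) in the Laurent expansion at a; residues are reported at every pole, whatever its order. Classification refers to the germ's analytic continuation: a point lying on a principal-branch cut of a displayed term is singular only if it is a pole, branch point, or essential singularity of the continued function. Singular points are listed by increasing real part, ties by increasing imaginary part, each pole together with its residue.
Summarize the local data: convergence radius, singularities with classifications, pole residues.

Radius of convergence at 0: 4.
At 4: a pole of order 1; residue -16/37.

Denominator factor (ξ - 4): pole of order 1 at 4, modulus 4.
The radius of convergence is the smallest modulus among the singular points: 4.
At the order-1 pole 4 set g(ξ) = (ξ - (4))*f(ξ) = -16/37.
Simple pole: residue = g(a) at a = 4, which is -16/37.


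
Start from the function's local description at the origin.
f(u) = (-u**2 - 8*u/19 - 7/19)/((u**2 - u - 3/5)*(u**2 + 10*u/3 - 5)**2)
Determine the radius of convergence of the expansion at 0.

The radius of convergence is -1/2 + (1/10)*sqrt(85).

Denominator factor (u**2 + 10*u/3 - 5)^2: discriminant 280/9, real irrational roots -5/3 + (1/3)*sqrt(70) and -5/3 - (1/3)*sqrt(70); poles of order 2, moduli -5/3 + (1/3)*sqrt(70) and 5/3 + (1/3)*sqrt(70).
Denominator factor (u**2 - u - 3/5): discriminant 17/5, real irrational roots 1/2 + (1/10)*sqrt(85) and 1/2 - (1/10)*sqrt(85); poles of order 1, moduli 1/2 + (1/10)*sqrt(85) and -1/2 + (1/10)*sqrt(85).
The radius of convergence is the smallest modulus among the singular points: -1/2 + (1/10)*sqrt(85).


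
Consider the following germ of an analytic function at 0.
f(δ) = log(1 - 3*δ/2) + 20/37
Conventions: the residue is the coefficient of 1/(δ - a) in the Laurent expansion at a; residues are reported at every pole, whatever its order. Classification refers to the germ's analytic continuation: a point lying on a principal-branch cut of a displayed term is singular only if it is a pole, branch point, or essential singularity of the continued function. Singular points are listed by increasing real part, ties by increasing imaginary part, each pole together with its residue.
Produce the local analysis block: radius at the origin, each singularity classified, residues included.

Radius of convergence at 0: 2/3.
At 2/3: a logarithmic branch point.

Branch term (1)*log(1 - δ/(2/3)): its argument vanishes at δ = 2/3, a logarithmic branch point, modulus 2/3.
The radius of convergence is the smallest modulus among the singular points: 2/3.


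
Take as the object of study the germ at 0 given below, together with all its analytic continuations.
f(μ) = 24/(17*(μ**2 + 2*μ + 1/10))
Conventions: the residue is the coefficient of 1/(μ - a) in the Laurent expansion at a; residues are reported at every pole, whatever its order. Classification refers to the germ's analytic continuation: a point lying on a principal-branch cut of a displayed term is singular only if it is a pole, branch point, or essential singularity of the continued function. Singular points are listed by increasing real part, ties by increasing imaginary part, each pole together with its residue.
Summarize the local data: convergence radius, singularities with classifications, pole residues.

Denominator factor (μ**2 + 2*μ + 1/10): discriminant 18/5, real irrational roots -1 + (3/10)*sqrt(10) and -1 - (3/10)*sqrt(10); poles of order 1, moduli 1 - (3/10)*sqrt(10) and 1 + (3/10)*sqrt(10).
The radius of convergence is the smallest modulus among the singular points: 1 - (3/10)*sqrt(10).
The factor μ**2 + 2*μ + 1/10 splits as (μ - a)(μ - a') with a = -1 - (3/10)*sqrt(10), a' = -1 + (3/10)*sqrt(10). At the order-1 pole a set g(μ) = (μ - a)*f(μ) = [24/17] / (μ - a').
Simple pole: residue = g(a) at a = -1 - (3/10)*sqrt(10), which is -(4/17)*sqrt(10).
The factor μ**2 + 2*μ + 1/10 splits as (μ - a)(μ - a') with a = -1 + (3/10)*sqrt(10), a' = -1 - (3/10)*sqrt(10). At the order-1 pole a set g(μ) = (μ - a)*f(μ) = [24/17] / (μ - a').
Simple pole: residue = g(a) at a = -1 + (3/10)*sqrt(10), which is (4/17)*sqrt(10).
List the singular points by increasing real part (a conjugate pair: the negative imaginary part first).

Radius of convergence at 0: 1 - (3/10)*sqrt(10).
At -1 - (3/10)*sqrt(10): a pole of order 1; residue -(4/17)*sqrt(10).
At -1 + (3/10)*sqrt(10): a pole of order 1; residue (4/17)*sqrt(10).


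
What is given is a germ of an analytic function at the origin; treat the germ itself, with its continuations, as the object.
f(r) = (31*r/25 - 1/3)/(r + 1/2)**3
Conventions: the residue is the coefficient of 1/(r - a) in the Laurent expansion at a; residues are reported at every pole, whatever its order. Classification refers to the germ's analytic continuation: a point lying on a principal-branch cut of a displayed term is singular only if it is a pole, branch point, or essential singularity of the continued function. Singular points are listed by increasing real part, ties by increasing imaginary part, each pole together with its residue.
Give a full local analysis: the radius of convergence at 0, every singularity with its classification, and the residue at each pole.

Radius of convergence at 0: 1/2.
At -1/2: a pole of order 3; residue 0.

Denominator factor (r + 1/2)^3: pole of order 3 at -1/2, modulus 1/2.
The radius of convergence is the smallest modulus among the singular points: 1/2.
At the order-3 pole -1/2 set g(r) = (r - (-1/2))^3*f(r) = 31*r/25 - 1/3.
Order-3 pole: residue = g''(a)/2; g''(-1/2) = 0, so the residue is 0.


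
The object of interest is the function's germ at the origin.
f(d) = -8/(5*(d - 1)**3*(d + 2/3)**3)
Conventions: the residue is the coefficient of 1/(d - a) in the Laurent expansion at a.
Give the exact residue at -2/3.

The residue is 11664/15625.

At the order-3 pole -2/3 set g(d) = (d - (-2/3))^3*f(d) = -8/(5*(d - 1)**3).
Order-3 pole: residue = g''(a)/2; g''(-2/3) = 23328/15625, so the residue is 11664/15625.


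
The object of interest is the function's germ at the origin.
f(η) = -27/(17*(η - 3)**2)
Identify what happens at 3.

The denominator factor η - 3 vanishes at 3 and appears to the power 2; the numerator there equals -27/17, nonzero, and no other factor vanishes.
Hence a pole whose order is the multiplicity, 2.

The point is a pole of order 2.


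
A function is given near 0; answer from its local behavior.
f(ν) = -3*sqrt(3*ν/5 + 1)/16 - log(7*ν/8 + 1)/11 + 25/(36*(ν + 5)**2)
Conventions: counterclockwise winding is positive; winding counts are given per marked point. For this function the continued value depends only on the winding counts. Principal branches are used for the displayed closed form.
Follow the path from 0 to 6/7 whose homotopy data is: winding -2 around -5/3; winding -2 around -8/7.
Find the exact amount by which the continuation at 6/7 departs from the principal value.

The rational part is single-valued and drops out of the difference; each branch term changes only by its own monodromy.
(-1/11)*log(1 - ν/(-8/7)): each positive loop around -8/7 adds 2*pi*i to the log, so winding -2 contributes (-1/11)*(-2)*2*pi*i = (4/11)*pi*i.
(-3/16)*sqrt(1 - ν/(-5/3)): winding -2 is even, the square root returns to the same sheet, contribution 0.
Summing the contributions at ν = 6/7 gives (4/11)*pi*i.

Continued minus principal equals (4/11)*pi*i.


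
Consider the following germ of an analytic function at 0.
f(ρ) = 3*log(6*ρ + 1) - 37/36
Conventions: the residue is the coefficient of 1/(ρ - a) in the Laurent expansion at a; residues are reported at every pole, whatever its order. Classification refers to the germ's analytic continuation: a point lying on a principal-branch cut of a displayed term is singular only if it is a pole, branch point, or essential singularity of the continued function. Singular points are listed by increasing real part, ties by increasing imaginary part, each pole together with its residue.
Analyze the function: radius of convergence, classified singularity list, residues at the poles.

Branch term (3)*log(1 - ρ/(-1/6)): its argument vanishes at ρ = -1/6, a logarithmic branch point, modulus 1/6.
The radius of convergence is the smallest modulus among the singular points: 1/6.

Radius of convergence at 0: 1/6.
At -1/6: a logarithmic branch point.


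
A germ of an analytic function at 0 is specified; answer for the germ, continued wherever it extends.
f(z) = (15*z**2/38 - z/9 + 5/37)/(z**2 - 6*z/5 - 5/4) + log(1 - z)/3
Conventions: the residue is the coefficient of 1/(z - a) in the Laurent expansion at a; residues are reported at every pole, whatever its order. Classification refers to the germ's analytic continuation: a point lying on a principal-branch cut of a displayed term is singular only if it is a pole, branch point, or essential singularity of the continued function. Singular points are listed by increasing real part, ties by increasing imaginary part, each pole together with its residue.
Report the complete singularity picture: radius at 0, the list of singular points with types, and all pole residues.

Radius of convergence at 0: -3/5 + (1/10)*sqrt(161).
At 3/5 - (1/10)*sqrt(161): a pole of order 1; residue 31/171 - (71377/2716392)*sqrt(161).
At 1: a logarithmic branch point.
At 3/5 + (1/10)*sqrt(161): a pole of order 1; residue 31/171 + (71377/2716392)*sqrt(161).

Denominator factor (z**2 - 6*z/5 - 5/4): discriminant 161/25, real irrational roots 3/5 + (1/10)*sqrt(161) and 3/5 - (1/10)*sqrt(161); poles of order 1, moduli 3/5 + (1/10)*sqrt(161) and -3/5 + (1/10)*sqrt(161).
Branch term (1/3)*log(1 - z/(1)): its argument vanishes at z = 1, a logarithmic branch point, modulus 1.
The radius of convergence is the smallest modulus among the singular points: -3/5 + (1/10)*sqrt(161).
The branch term is analytic at 3/5 - (1/10)*sqrt(161) and contributes nothing to the residue; only the rational part matters.
The factor z**2 - 6*z/5 - 5/4 splits as (z - a)(z - a') with a = 3/5 - (1/10)*sqrt(161), a' = 3/5 + (1/10)*sqrt(161). At the order-1 pole a set g(z) = (z - a)*(rational part) = [15*z**2/38 - z/9 + 5/37] / (z - a').
Simple pole: residue = g(a) at a = 3/5 - (1/10)*sqrt(161), which is 31/171 - (71377/2716392)*sqrt(161).
The branch term is analytic at 3/5 + (1/10)*sqrt(161) and contributes nothing to the residue; only the rational part matters.
The factor z**2 - 6*z/5 - 5/4 splits as (z - a)(z - a') with a = 3/5 + (1/10)*sqrt(161), a' = 3/5 - (1/10)*sqrt(161). At the order-1 pole a set g(z) = (z - a)*(rational part) = [15*z**2/38 - z/9 + 5/37] / (z - a').
Simple pole: residue = g(a) at a = 3/5 + (1/10)*sqrt(161), which is 31/171 + (71377/2716392)*sqrt(161).
List the singular points by increasing real part (a conjugate pair: the negative imaginary part first).


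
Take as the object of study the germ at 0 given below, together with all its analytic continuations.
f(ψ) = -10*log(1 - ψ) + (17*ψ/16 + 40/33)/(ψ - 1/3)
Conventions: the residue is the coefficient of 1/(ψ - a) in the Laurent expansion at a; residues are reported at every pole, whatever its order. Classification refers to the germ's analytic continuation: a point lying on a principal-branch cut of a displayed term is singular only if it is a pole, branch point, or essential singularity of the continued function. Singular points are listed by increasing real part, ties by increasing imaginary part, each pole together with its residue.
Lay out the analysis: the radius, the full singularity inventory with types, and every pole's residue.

Denominator factor (ψ - 1/3): pole of order 1 at 1/3, modulus 1/3.
Branch term (-10)*log(1 - ψ/(1)): its argument vanishes at ψ = 1, a logarithmic branch point, modulus 1.
The radius of convergence is the smallest modulus among the singular points: 1/3.
The branch term is analytic at 1/3 and contributes nothing to the residue; only the rational part matters.
At the order-1 pole 1/3 set g(ψ) = (ψ - (1/3))*(rational part) = 17*ψ/16 + 40/33.
Simple pole: residue = g(a) at a = 1/3, which is 827/528.
List the singular points by increasing real part (a conjugate pair: the negative imaginary part first).

Radius of convergence at 0: 1/3.
At 1/3: a pole of order 1; residue 827/528.
At 1: a logarithmic branch point.


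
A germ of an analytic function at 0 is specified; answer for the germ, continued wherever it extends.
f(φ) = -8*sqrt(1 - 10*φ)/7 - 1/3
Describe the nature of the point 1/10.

The term (-8/7)*sqrt(1 - φ/(1/10)) has argument 1 - 1/10/(1/10) = 0 at 1/10: a square-root (algebraic, two-sheeted) branch point; the remaining terms are analytic or single-valued there.

The point is an algebraic (square-root) branch point.


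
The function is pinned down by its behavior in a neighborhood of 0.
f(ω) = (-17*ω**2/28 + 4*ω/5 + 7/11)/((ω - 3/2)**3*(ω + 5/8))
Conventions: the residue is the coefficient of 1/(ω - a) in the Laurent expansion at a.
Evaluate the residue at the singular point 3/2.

At the order-3 pole 3/2 set g(ω) = (ω - (3/2))^3*f(ω) = (-17*ω**2/28 + 4*ω/5 + 7/11)/(ω + 5/8).
Order-3 pole: residue = g''(a)/2; g''(3/2) = -7948/378301, so the residue is -3974/378301.

The residue is -3974/378301.


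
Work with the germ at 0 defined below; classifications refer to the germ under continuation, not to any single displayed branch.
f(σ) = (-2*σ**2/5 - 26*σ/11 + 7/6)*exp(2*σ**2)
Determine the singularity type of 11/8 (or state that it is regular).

There is no denominator, hence no pole anywhere.
The factor exp(2*σ**2) is entire.
So the germ continues analytically to 11/8.

The point is a regular point.


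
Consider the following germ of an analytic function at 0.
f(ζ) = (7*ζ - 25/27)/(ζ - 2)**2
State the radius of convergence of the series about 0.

Denominator factor (ζ - 2)^2: pole of order 2 at 2, modulus 2.
The radius of convergence is the smallest modulus among the singular points: 2.

The radius of convergence is 2.


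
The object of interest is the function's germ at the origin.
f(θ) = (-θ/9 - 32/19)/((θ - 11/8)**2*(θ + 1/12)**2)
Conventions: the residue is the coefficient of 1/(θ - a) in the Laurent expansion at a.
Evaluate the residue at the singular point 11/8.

At the order-2 pole 11/8 set g(θ) = (θ - (11/8))^2*f(θ) = (-θ/9 - 32/19)/(θ + 1/12)**2.
Order-2 pole: residue = g'(a); g'(11/8) = 131776/116375, so the residue is 131776/116375.

The residue is 131776/116375.


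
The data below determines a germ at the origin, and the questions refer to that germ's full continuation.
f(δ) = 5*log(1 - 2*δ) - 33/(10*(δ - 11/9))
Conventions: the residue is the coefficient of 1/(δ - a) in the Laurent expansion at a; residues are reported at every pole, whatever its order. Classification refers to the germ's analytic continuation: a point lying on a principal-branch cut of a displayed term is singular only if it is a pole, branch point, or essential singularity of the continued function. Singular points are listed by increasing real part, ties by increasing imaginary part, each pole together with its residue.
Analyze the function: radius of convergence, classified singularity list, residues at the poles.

Radius of convergence at 0: 1/2.
At 1/2: a logarithmic branch point.
At 11/9: a pole of order 1; residue -33/10.

Denominator factor (δ - 11/9): pole of order 1 at 11/9, modulus 11/9.
Branch term (5)*log(1 - δ/(1/2)): its argument vanishes at δ = 1/2, a logarithmic branch point, modulus 1/2.
The radius of convergence is the smallest modulus among the singular points: 1/2.
The branch term is analytic at 11/9 and contributes nothing to the residue; only the rational part matters.
At the order-1 pole 11/9 set g(δ) = (δ - (11/9))*(rational part) = -33/10.
Simple pole: residue = g(a) at a = 11/9, which is -33/10.
List the singular points by increasing real part (a conjugate pair: the negative imaginary part first).


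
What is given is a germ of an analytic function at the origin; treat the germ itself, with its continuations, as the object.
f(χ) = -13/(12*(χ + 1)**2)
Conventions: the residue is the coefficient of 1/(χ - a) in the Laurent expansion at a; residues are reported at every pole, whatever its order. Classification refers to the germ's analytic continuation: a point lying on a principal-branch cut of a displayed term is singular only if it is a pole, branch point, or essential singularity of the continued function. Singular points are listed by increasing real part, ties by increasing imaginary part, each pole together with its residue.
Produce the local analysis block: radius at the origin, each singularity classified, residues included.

Denominator factor (χ + 1)^2: pole of order 2 at -1, modulus 1.
The radius of convergence is the smallest modulus among the singular points: 1.
At the order-2 pole -1 set g(χ) = (χ - (-1))^2*f(χ) = -13/12.
Order-2 pole: residue = g'(a); g'(-1) = 0, so the residue is 0.

Radius of convergence at 0: 1.
At -1: a pole of order 2; residue 0.


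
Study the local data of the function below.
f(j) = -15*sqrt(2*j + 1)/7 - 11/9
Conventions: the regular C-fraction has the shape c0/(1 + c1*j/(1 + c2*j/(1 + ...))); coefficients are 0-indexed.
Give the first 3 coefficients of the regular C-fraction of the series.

Taylor coefficients (expand at 0): a_0 = -212/63, a_1 = -15/7, a_2 = 15/14.
c0 = a_0 = -212/63. Peel one level at a time: if S = 1 + c*j/S' with S'(0) = 1, then c is the j-coefficient of S and S' = c*j/(S - 1).
S_1 = c0/f = 1 + (-135/212)*j + (32535/44944)*j^2 + ...; c1 = -135/212.
S_2 = c1*j/(S_1 - 1) = 1 + (241/212)*j + ...; c2 = 241/212.

The regular C-fraction coefficients are [-212/63, -135/212, 241/212].


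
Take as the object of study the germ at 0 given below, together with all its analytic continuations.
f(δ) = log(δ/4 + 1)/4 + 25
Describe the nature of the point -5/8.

There is no denominator, hence no pole anywhere.
Branch term log(1 - δ/(-4)): argument at -5/8 is 27/32, nonzero, so -5/8 is not its branch point (a point on a principal cut is still regular for the continued germ).
So the germ continues analytically to -5/8.

The point is a regular point.


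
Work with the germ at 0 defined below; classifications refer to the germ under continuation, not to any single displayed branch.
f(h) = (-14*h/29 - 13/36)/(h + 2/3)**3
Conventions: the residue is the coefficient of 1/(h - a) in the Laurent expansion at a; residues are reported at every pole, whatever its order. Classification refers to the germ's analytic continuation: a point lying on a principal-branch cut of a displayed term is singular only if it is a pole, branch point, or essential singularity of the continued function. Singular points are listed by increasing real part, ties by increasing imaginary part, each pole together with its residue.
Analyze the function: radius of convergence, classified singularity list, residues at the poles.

Denominator factor (h + 2/3)^3: pole of order 3 at -2/3, modulus 2/3.
The radius of convergence is the smallest modulus among the singular points: 2/3.
At the order-3 pole -2/3 set g(h) = (h - (-2/3))^3*f(h) = -14*h/29 - 13/36.
Order-3 pole: residue = g''(a)/2; g''(-2/3) = 0, so the residue is 0.

Radius of convergence at 0: 2/3.
At -2/3: a pole of order 3; residue 0.


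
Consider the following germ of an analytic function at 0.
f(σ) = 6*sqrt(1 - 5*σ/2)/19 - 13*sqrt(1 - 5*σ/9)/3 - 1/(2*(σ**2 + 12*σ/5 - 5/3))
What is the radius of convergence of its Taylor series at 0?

Denominator factor (σ**2 + 12*σ/5 - 5/3): discriminant 932/75, real irrational roots -6/5 + (1/15)*sqrt(699) and -6/5 - (1/15)*sqrt(699); poles of order 1, moduli -6/5 + (1/15)*sqrt(699) and 6/5 + (1/15)*sqrt(699).
Branch term (-13/3)*sqrt(1 - σ/(9/5)): its argument vanishes at σ = 9/5, a square-root branch point, modulus 9/5.
Branch term (6/19)*sqrt(1 - σ/(2/5)): its argument vanishes at σ = 2/5, a square-root branch point, modulus 2/5.
The radius of convergence is the smallest modulus among the singular points: 2/5.

The radius of convergence is 2/5.


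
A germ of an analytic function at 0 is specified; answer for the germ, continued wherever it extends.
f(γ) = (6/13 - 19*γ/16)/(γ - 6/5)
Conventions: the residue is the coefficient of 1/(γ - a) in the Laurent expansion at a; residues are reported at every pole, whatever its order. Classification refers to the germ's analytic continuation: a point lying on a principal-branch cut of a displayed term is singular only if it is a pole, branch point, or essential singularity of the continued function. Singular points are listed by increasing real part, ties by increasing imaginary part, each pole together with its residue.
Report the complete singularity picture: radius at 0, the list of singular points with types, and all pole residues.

Denominator factor (γ - 6/5): pole of order 1 at 6/5, modulus 6/5.
The radius of convergence is the smallest modulus among the singular points: 6/5.
At the order-1 pole 6/5 set g(γ) = (γ - (6/5))*f(γ) = 6/13 - 19*γ/16.
Simple pole: residue = g(a) at a = 6/5, which is -501/520.

Radius of convergence at 0: 6/5.
At 6/5: a pole of order 1; residue -501/520.


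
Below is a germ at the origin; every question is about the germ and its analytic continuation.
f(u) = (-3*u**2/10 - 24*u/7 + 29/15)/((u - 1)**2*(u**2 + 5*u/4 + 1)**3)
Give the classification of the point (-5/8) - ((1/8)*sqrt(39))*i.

The denominator factor u**2 + 5*u/4 + 1 vanishes at (-5/8) - ((1/8)*sqrt(39))*i and appears to the power 3; the numerator there equals (27833/6720) + ((171/448)*sqrt(39))*i, nonzero, and no other factor vanishes.
Hence a pole whose order is the multiplicity, 3.

The point is a pole of order 3.


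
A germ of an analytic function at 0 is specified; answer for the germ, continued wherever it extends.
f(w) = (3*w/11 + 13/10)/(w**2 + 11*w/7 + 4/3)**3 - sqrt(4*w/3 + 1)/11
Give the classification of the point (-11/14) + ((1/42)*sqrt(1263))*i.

The denominator factor w**2 + 11*w/7 + 4/3 vanishes at (-11/14) + ((1/42)*sqrt(1263))*i and appears to the power 3; the numerator there equals (38/35) + ((1/154)*sqrt(1263))*i, nonzero, and no other factor vanishes.
The branch terms are analytic at this point.
Hence a pole whose order is the multiplicity, 3.

The point is a pole of order 3.


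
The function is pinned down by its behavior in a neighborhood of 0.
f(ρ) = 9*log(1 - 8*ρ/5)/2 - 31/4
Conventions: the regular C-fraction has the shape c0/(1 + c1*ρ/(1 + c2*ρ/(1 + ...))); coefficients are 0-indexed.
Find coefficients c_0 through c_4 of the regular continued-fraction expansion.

Taylor coefficients (expand at 0): a_0 = -31/4, a_1 = -36/5, a_2 = -144/25, a_3 = -768/125, a_4 = -4608/625.
c0 = a_0 = -31/4. Peel one level at a time: if S = 1 + c*ρ/S' with S'(0) = 1, then c is the ρ-coefficient of S and S' = c*ρ/(S - 1).
S_1 = c0/f = 1 + (-144/155)*ρ + (576/4805)*ρ^2 + ...; c1 = -144/155.
S_2 = c1*ρ/(S_1 - 1) = 1 + (4/31)*ρ + (-16/75)*ρ^2 + ...; c2 = 4/31.
S_3 = c2*ρ/(S_2 - 1) = 1 + (124/75)*ρ + (22816/5625)*ρ^2 + ...; c3 = 124/75.
S_4 = c3*ρ/(S_3 - 1) = 1 + (-184/75)*ρ + ...; c4 = -184/75.

The regular C-fraction coefficients are [-31/4, -144/155, 4/31, 124/75, -184/75].


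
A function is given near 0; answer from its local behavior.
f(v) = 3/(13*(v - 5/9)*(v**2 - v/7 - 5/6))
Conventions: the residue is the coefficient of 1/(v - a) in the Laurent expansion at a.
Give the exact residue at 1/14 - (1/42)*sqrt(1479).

The residue is 1701/8905 - (11529/4390165)*sqrt(1479).

The factor v**2 - v/7 - 5/6 splits as (v - a)(v - a') with a = 1/14 - (1/42)*sqrt(1479), a' = 1/14 + (1/42)*sqrt(1479). At the order-1 pole a set g(v) = (v - a)*f(v) = [3/(13*(v - 5/9))] / (v - a').
Simple pole: residue = g(a) at a = 1/14 - (1/42)*sqrt(1479), which is 1701/8905 - (11529/4390165)*sqrt(1479).


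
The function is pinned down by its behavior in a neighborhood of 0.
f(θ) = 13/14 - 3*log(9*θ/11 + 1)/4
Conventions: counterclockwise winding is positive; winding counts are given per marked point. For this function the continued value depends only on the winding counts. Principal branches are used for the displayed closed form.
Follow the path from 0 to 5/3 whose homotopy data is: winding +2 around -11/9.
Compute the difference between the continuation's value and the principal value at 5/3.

Continued minus principal equals -(3)*pi*i.

The rational part is single-valued and drops out of the difference; each branch term changes only by its own monodromy.
(-3/4)*log(1 - θ/(-11/9)): each positive loop around -11/9 adds 2*pi*i to the log, so winding +2 contributes (-3/4)*(2)*2*pi*i = -(3)*pi*i.
Summing the contributions at θ = 5/3 gives -(3)*pi*i.


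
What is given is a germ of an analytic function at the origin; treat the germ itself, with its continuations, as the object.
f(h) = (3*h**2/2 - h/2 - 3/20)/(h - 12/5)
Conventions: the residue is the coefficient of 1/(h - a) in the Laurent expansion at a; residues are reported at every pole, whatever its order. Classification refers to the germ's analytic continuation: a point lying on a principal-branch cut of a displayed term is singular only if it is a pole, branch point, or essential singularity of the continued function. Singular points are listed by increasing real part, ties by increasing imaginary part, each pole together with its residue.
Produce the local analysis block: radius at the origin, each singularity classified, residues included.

Denominator factor (h - 12/5): pole of order 1 at 12/5, modulus 12/5.
The radius of convergence is the smallest modulus among the singular points: 12/5.
At the order-1 pole 12/5 set g(h) = (h - (12/5))*f(h) = 3*h**2/2 - h/2 - 3/20.
Simple pole: residue = g(a) at a = 12/5, which is 729/100.

Radius of convergence at 0: 12/5.
At 12/5: a pole of order 1; residue 729/100.


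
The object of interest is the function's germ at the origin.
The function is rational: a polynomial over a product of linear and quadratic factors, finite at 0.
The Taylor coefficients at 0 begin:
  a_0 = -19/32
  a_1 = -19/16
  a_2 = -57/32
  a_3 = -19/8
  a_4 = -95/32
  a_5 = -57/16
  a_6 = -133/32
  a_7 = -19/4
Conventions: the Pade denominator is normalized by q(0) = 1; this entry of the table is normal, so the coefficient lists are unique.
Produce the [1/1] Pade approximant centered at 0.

The Pade approximant has numerator coefficients [-19/32, -19/64]; denominator coefficients [1, -3/2].

Taylor coefficients needed (read off): a_0 = -19/32, a_1 = -19/16, a_2 = -57/32.
Write the denominator as Q(κ) = 1 + q1*κ. Requiring Q*f - P = O(κ^3) with deg P <= 1 kills the coefficients of κ^2..κ^2 in Q*f:
  κ^2: a_2 + q1*a_1 = 0, i.e. -57/32 + (-19/16)*q1 = 0.
Solving this linear system: q1 = -3/2.
The numerator is Q*f truncated at degree 1: P0 = a_0 = -19/32; P1 = a_1 + q1*a_0 = -19/64.


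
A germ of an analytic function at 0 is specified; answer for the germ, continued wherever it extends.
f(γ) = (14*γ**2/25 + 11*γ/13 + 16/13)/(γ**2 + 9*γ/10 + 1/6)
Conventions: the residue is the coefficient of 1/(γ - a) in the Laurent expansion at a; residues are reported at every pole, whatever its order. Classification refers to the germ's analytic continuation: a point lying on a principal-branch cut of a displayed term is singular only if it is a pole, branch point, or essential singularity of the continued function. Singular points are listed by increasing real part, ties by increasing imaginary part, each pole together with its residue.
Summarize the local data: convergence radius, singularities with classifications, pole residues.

Radius of convergence at 0: 9/20 - (1/60)*sqrt(129).
At -9/20 - (1/60)*sqrt(129): a pole of order 1; residue 278/1625 - (3688/16125)*sqrt(129).
At -9/20 + (1/60)*sqrt(129): a pole of order 1; residue 278/1625 + (3688/16125)*sqrt(129).

Denominator factor (γ**2 + 9*γ/10 + 1/6): discriminant 43/300, real irrational roots -9/20 + (1/60)*sqrt(129) and -9/20 - (1/60)*sqrt(129); poles of order 1, moduli 9/20 - (1/60)*sqrt(129) and 9/20 + (1/60)*sqrt(129).
The radius of convergence is the smallest modulus among the singular points: 9/20 - (1/60)*sqrt(129).
The factor γ**2 + 9*γ/10 + 1/6 splits as (γ - a)(γ - a') with a = -9/20 - (1/60)*sqrt(129), a' = -9/20 + (1/60)*sqrt(129). At the order-1 pole a set g(γ) = (γ - a)*f(γ) = [14*γ**2/25 + 11*γ/13 + 16/13] / (γ - a').
Simple pole: residue = g(a) at a = -9/20 - (1/60)*sqrt(129), which is 278/1625 - (3688/16125)*sqrt(129).
The factor γ**2 + 9*γ/10 + 1/6 splits as (γ - a)(γ - a') with a = -9/20 + (1/60)*sqrt(129), a' = -9/20 - (1/60)*sqrt(129). At the order-1 pole a set g(γ) = (γ - a)*f(γ) = [14*γ**2/25 + 11*γ/13 + 16/13] / (γ - a').
Simple pole: residue = g(a) at a = -9/20 + (1/60)*sqrt(129), which is 278/1625 + (3688/16125)*sqrt(129).
List the singular points by increasing real part (a conjugate pair: the negative imaginary part first).


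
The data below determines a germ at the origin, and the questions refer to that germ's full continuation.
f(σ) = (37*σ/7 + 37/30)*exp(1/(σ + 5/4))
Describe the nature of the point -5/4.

The point is an essential singularity.

The exponent 1/(σ - (-5/4)) has a pole at -5/4, so exp(1/(σ - (-5/4))) takes every nonzero value near it: an essential singularity (not a pole of any order).


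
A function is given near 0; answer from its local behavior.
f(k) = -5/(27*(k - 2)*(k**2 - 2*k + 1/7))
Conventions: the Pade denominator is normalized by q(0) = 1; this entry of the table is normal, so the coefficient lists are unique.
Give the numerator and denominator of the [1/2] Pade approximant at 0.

Taylor coefficients needed (expand at 0): a_0 = 35/54, a_1 = 1015/108, a_2 = 27475/216, a_3 = 740915/432.
Write the denominator as Q(k) = 1 + q1*k + q2*k^2. Requiring Q*f - P = O(k^4) with deg P <= 1 kills the coefficients of k^2..k^3 in Q*f:
  k^2: a_2 + q1*a_1 + q2*a_0 = 0, i.e. 27475/216 + (1015/108)*q1 + (35/54)*q2 = 0.
  k^3: a_3 + q1*a_2 + q2*a_1 = 0, i.e. 740915/432 + (27475/216)*q1 + (1015/108)*q2 = 0.
Solving this linear system: q1 = -57/4, q2 = 83/8.
The numerator is Q*f truncated at degree 1: P0 = a_0 = 35/54; P1 = a_1 + q1*a_0 = 35/216.

The Pade approximant has numerator coefficients [35/54, 35/216]; denominator coefficients [1, -57/4, 83/8].


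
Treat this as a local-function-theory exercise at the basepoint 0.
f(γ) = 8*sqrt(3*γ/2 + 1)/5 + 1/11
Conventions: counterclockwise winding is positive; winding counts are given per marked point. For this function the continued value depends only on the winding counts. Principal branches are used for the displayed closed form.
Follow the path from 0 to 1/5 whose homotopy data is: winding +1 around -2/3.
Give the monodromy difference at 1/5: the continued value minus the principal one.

The rational part is single-valued and drops out of the difference; each branch term changes only by its own monodromy.
(8/5)*sqrt(1 - γ/(-2/3)): winding +1 is odd, the square root flips sign, contributing -2*(8/5)*sqrt(1 - (1/5)/(-2/3)) = -2*(8/5)*sqrt(13/10) = -(8/25)*sqrt(130).
Summing the contributions at γ = 1/5 gives -(8/25)*sqrt(130).

Continued minus principal equals -(8/25)*sqrt(130).


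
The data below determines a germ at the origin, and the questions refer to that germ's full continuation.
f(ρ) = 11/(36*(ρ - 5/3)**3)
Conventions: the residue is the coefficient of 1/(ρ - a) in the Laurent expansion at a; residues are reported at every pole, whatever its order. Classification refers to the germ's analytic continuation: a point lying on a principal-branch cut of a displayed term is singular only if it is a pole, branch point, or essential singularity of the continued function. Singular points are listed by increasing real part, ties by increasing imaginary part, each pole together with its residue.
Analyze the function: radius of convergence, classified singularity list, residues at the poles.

Denominator factor (ρ - 5/3)^3: pole of order 3 at 5/3, modulus 5/3.
The radius of convergence is the smallest modulus among the singular points: 5/3.
At the order-3 pole 5/3 set g(ρ) = (ρ - (5/3))^3*f(ρ) = 11/36.
Order-3 pole: residue = g''(a)/2; g''(5/3) = 0, so the residue is 0.

Radius of convergence at 0: 5/3.
At 5/3: a pole of order 3; residue 0.


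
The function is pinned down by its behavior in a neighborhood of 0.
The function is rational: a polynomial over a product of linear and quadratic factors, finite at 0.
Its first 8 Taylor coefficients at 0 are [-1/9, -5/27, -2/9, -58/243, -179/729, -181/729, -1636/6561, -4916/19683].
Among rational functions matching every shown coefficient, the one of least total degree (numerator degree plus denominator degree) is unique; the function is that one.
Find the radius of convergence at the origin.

The radius of convergence is 1.

No rational of total degree below 3 reproduces all 8 coefficients; solving the [0/3] Pade equations on them gives f(u) = 1/((u - 3)**2*(u - 1)), whose expansion matches every shown term.
Denominator factor (u - 3)^2: pole of order 2 at 3, modulus 3.
Denominator factor (u - 1): pole of order 1 at 1, modulus 1.
The radius of convergence is the smallest modulus among the singular points: 1.


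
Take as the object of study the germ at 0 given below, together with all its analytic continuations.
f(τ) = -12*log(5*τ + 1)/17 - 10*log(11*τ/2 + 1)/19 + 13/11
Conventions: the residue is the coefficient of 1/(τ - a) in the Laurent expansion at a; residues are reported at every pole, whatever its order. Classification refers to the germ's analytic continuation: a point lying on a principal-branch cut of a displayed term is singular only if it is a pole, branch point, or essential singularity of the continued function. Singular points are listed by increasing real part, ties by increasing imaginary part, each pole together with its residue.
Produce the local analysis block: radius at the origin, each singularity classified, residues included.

Branch term (-10/19)*log(1 - τ/(-2/11)): its argument vanishes at τ = -2/11, a logarithmic branch point, modulus 2/11.
Branch term (-12/17)*log(1 - τ/(-1/5)): its argument vanishes at τ = -1/5, a logarithmic branch point, modulus 1/5.
The radius of convergence is the smallest modulus among the singular points: 2/11.
List the singular points by increasing real part (a conjugate pair: the negative imaginary part first).

Radius of convergence at 0: 2/11.
At -1/5: a logarithmic branch point.
At -2/11: a logarithmic branch point.


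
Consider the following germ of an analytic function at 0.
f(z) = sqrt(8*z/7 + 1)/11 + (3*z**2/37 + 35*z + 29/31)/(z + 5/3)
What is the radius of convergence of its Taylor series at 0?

The radius of convergence is 7/8.

Denominator factor (z + 5/3): pole of order 1 at -5/3, modulus 5/3.
Branch term (1/11)*sqrt(1 - z/(-7/8)): its argument vanishes at z = -7/8, a square-root branch point, modulus 7/8.
The radius of convergence is the smallest modulus among the singular points: 7/8.


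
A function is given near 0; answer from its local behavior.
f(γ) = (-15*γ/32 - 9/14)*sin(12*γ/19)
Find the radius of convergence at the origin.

The factor sin(12*γ/19) is entire and contributes no finite singular point.
The polynomial part has no poles.
No finite singular points: the Taylor series at 0 converges everywhere.

The radius of convergence is infinite.


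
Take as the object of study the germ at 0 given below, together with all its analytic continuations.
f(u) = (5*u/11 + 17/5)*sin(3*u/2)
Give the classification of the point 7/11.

There is no denominator, hence no pole anywhere.
The factor sin(3*u/2) is entire.
So the germ continues analytically to 7/11.

The point is a regular point.


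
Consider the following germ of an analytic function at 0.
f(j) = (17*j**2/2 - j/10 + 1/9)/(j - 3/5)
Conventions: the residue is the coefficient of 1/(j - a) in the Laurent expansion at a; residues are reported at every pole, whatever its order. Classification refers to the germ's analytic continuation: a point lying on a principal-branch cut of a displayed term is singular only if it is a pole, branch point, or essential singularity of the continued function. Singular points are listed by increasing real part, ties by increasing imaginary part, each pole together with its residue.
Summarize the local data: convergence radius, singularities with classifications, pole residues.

Radius of convergence at 0: 3/5.
At 3/5: a pole of order 1; residue 28/9.

Denominator factor (j - 3/5): pole of order 1 at 3/5, modulus 3/5.
The radius of convergence is the smallest modulus among the singular points: 3/5.
At the order-1 pole 3/5 set g(j) = (j - (3/5))*f(j) = 17*j**2/2 - j/10 + 1/9.
Simple pole: residue = g(a) at a = 3/5, which is 28/9.


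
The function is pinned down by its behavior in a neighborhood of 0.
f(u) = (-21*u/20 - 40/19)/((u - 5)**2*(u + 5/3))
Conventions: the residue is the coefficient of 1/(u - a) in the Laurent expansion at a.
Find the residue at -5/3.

The residue is -243/30400.

At the order-1 pole -5/3 set g(u) = (u - (-5/3))*f(u) = (-21*u/20 - 40/19)/(u - 5)**2.
Simple pole: residue = g(a) at a = -5/3, which is -243/30400.


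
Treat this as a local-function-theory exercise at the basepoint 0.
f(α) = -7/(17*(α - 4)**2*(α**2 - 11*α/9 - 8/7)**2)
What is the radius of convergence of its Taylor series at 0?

Denominator factor (α - 4)^2: pole of order 2 at 4, modulus 4.
Denominator factor (α**2 - 11*α/9 - 8/7)^2: discriminant 3439/567, real irrational roots 11/18 + (1/126)*sqrt(24073) and 11/18 - (1/126)*sqrt(24073); poles of order 2, moduli 11/18 + (1/126)*sqrt(24073) and -11/18 + (1/126)*sqrt(24073).
The radius of convergence is the smallest modulus among the singular points: -11/18 + (1/126)*sqrt(24073).

The radius of convergence is -11/18 + (1/126)*sqrt(24073).


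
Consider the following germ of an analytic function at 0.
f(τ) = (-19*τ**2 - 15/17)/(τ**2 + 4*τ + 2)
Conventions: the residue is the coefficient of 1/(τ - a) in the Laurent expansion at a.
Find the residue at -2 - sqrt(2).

The factor τ**2 + 4*τ + 2 splits as (τ - a)(τ - a') with a = -2 - sqrt(2), a' = -2 + sqrt(2). At the order-1 pole a set g(τ) = (τ - a)*f(τ) = [-19*τ**2 - 15/17] / (τ - a').
Simple pole: residue = g(a) at a = -2 - sqrt(2), which is 38 + (1953/68)*sqrt(2).

The residue is 38 + (1953/68)*sqrt(2).


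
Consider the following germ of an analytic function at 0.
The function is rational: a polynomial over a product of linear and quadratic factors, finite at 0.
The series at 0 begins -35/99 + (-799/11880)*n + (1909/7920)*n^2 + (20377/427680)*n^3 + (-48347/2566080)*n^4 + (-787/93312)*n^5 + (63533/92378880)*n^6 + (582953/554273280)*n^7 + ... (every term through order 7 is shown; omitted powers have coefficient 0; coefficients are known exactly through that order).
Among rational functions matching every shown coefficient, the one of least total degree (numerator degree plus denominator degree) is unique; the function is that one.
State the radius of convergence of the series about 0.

The radius of convergence is 3.

No rational of total degree below 4 reproduces all 8 coefficients; solving the [2/2] Pade equations on them gives f(n) = (23*n**2/12 - 3*n/40 - 35/11)/(n**2 - 3*n/2 + 9), whose expansion matches every shown term.
Denominator factor (n**2 - 3*n/2 + 9): discriminant -135/4, complex-conjugate roots (3/4) + ((3/4)*sqrt(15))*i and (3/4) - ((3/4)*sqrt(15))*i; poles of order 1, moduli 3 and 3.
The radius of convergence is the smallest modulus among the singular points: 3.


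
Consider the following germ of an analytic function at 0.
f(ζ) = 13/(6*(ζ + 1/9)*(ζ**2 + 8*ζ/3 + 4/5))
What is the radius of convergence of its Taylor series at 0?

Denominator factor (ζ**2 + 8*ζ/3 + 4/5): discriminant 176/45, real irrational roots -4/3 + (2/15)*sqrt(55) and -4/3 - (2/15)*sqrt(55); poles of order 1, moduli 4/3 - (2/15)*sqrt(55) and 4/3 + (2/15)*sqrt(55).
Denominator factor (ζ + 1/9): pole of order 1 at -1/9, modulus 1/9.
The radius of convergence is the smallest modulus among the singular points: 1/9.

The radius of convergence is 1/9.
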